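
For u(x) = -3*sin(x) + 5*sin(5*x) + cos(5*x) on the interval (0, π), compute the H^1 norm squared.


||u||_{H^1(0,π)}^2 = 347*π

u'(x) = -5*sin(5*x) - 3*cos(x) + 25*cos(5*x).
Expand u² and (u')² and integrate term by term on (0, π), using: for integers n ≥ 1, ∫_0^π sin²(nx) dx = ∫_0^π cos²(nx) dx = π/2; for n ≠ n', ∫_0^π sin(nx)sin(n'x) dx = ∫_0^π cos(nx)cos(n'x) dx = 0; and by product-to-sum, ∫_0^π sin(nx)cos(n'x) dx = ½∫_0^π [sin((n+n')x) + sin((n−n')x)] dx, which is 0 when n+n' is even and 2n/(n²−n'²) when n+n' is odd (it need not vanish on (0, π)).
  u² squared terms: (-3)²·∫sin(x)² dx = 9·π/2 = 9*π/2;  (5)²·∫sin(5x)² dx = 25·π/2 = 25*π/2;  (1)²·∫cos(5x)² dx = 1·π/2 = π/2.
  u² cross terms: 2·(-3)·(5)·∫sin(x)·sin(5x) dx = -30·(0) = 0;  2·(-3)·(1)·∫sin(x)·cos(5x) dx = -6·(0) = 0;  2·(5)·(1)·∫sin(5x)·cos(5x) dx = 10·(0) = 0.
  So ∫_0^π u² dx = 9*π/2 + 25*π/2 + π/2 + 0 + 0 + 0 = 35*π/2.
  (u')² squared terms: (-5)²·∫sin(5x)² dx = 25·π/2 = 25*π/2;  (-3)²·∫cos(x)² dx = 9·π/2 = 9*π/2;  (25)²·∫cos(5x)² dx = 625·π/2 = 625*π/2.
  (u')² cross terms: 2·(-5)·(-3)·∫sin(5x)·cos(x) dx = 30·(0) = 0;  2·(-5)·(25)·∫sin(5x)·cos(5x) dx = -250·(0) = 0;  2·(-3)·(25)·∫cos(x)·cos(5x) dx = -150·(0) = 0.
  So ∫_0^π (u')² dx = 25*π/2 + 9*π/2 + 625*π/2 + 0 + 0 + 0 = 659*π/2.
||u||_{H^1}^2 = (35*π/2) + (659*π/2) = 347*π.


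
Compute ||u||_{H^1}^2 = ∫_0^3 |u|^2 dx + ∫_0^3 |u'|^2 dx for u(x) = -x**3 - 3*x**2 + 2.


||u||_{H^1}^2 = 97728/35

The H^1 norm (squared) on an interval (0, L) is
  ||u||_{H^1}^2 = ∫_0^L u(x)^2 dx + ∫_0^L u'(x)^2 dx.
Compute u'(x) = -3*x**2 - 6*x.
Then u(x)^2 = x**6 + 6*x**5 + 9*x**4 - 4*x**3 - 12*x**2 + 4 and u'(x)^2 = 9*x**4 + 36*x**3 + 36*x**2.
Integrate each monomial from 0 to 3 using ∫_0^3 c·x^n dx = c·3^(n+1)/(n+1):
  ∫_0^3 u(x)^2 dx = ∫_0^3 (x^6 + 6*x^5 + 9*x^4 - 4*x^3 - 12*x^2 + 4) dx. Term by term:
    ∫_0^3 x^6 dx = 2187/7;  ∫_0^3 6*x^5 dx = 729;  ∫_0^3 9*x^4 dx = 2187/5;
    ∫_0^3 -4*x^3 dx = -81;  ∫_0^3 -12*x^2 dx = -108;  ∫_0^3 4 dx = 12.
  Sum: 2187/7 + 729 + 2187/5 − 81 − 108 + 12 = 45564/35.
  ∫_0^3 u'(x)^2 dx = ∫_0^3 (9*x^4 + 36*x^3 + 36*x^2) dx. Term by term:
    ∫_0^3 9*x^4 dx = 2187/5;  ∫_0^3 36*x^3 dx = 729;  ∫_0^3 36*x^2 dx = 324.
  Sum: 2187/5 + 729 + 324 = 7452/5.
Adding: ||u||_{H^1}^2 = 45564/35 + 7452/5 = 97728/35.


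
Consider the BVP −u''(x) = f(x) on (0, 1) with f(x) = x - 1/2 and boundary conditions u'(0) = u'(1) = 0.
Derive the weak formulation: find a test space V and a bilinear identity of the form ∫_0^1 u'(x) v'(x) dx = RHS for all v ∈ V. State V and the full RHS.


V = H^1(0, 1) (no boundary constraint on v; u is determined up to an additive constant); weak form: ∫_0^1 u'v' dx = ∫_0^1 (x - 1/2) v dx for all v ∈ V.

Multiply both sides by a test function v and integrate from 0 to 1:
  ∫_0^1 −u''(x) v(x) dx = ∫_0^1 f(x) v(x) dx.
Integrate the LHS by parts once:
  ∫_0^1 −u'' v dx = −[u'(x) v(x)]_0^1 + ∫_0^1 u'(x) v'(x) dx.
Thus ∫_0^1 u'(x) v'(x) dx = ∫_0^1 f(x) v(x) dx + [u'(x) v(x)]_0^1.
Choose V so that boundary terms are either known or forced to vanish.
u has homogeneous Neumann: u'(0) = u'(1) = 0. So [u' v]_0^1 = 0·v(1) − 0·v(0) = 0 for any v; take V = H^1(0, 1).
Weak formulation: find u (satisfying any essential BC) such that ∫_0^1 u'(x) v'(x) dx = ∫_0^1 f v dx for all v ∈ V (homogeneous Neumann, so boundary terms vanish).
Substituting f(x) = x - 1/2, the right-hand side is ∫_0^1 (x - 1/2) v dx.
Compatibility check (pure Neumann): taking v ≡ 1 ∈ V gives 0 = ∫_0^1 f dx + (0) − (0), i.e. ∫_0^1 f dx must equal u'(0) − u'(1) = 0. Indeed ∫_0^1 (x - 1/2) dx = 0, so the data are compatible. The solution is then unique only up to an additive constant (fix it e.g. by requiring ∫_0^1 u dx = 0).


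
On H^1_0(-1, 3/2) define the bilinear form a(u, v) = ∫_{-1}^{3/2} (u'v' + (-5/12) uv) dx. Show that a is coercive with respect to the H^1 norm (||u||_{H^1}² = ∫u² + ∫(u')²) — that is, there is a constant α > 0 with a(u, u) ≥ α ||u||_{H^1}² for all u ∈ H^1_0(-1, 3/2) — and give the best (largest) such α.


α = (-125 + 48*π^2)/(12*(25 + 4*π^2))

Coercivity of a(·,·) on H^1_0(-1, 3/2) means a(u, u) ≥ α ||u||_{H^1}² for every u ∈ H^1_0.
The interval has length L = 5/2, and Poincaré/coercivity depend only on L. Here a(u, u) = ∫(u')² + (-5/12)·∫u².
Here c = -5/12 < 0 with |c| < (π/L)² = 4*π^2/25, so coercivity still holds. The condition a(u,u) ≥ α||u||_{H^1}² reads (1−α)∫(u')² ≥ (α−c)∫u². Any admissible α is ≤ 1 (rapidly oscillating u have ∫u²/∫(u')² → 0), and α = 1 would force 0 ≥ (1−c)∫u², impossible since c < 1; so 1−α > 0. By the sharp Poincaré inequality on H^1_0 of an interval of length L, ∫(u')² ≥ (π/L)²∫u² with equality for the first sine mode sin(π(x−x₀)/L) (x₀ the left endpoint), so the inequality holds for all u iff (1−α)(π/L)² ≥ α − c, i.e. α ≤ ((π/L)² + c)/((π/L)² + 1) = (1 + c(L/π)²)/(1 + (L/π)²). (Direct route, valid since c ≤ 0: Poincaré gives c∫u² ≥ c(L/π)²∫(u')², so a(u,u) ≥ (1 + c(L/π)²)∫(u')², while ||u||_{H^1}² ≤ (1 + (L/π)²)∫(u')²; dividing yields the same α.) With (π/L)² = 4*π^2/25 and c = -5/12, the largest admissible constant is α = ((π/L)² + c)/((π/L)² + 1).
Simplifying, α = (-125 + 48*π^2)/(12*(25 + 4*π^2)).


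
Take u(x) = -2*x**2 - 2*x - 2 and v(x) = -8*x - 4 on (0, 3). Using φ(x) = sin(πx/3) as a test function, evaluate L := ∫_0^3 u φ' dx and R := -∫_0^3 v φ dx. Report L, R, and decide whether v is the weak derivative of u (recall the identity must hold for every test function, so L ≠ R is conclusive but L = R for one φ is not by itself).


LHS = 48/π, RHS = 96/π. No, v is not the weak derivative of u.

u(x) = -2*x**2 - 2*x - 2, classical derivative u'(x) = -4*x - 2.
φ(x) = sin(πx/3), so φ'(x) = π*cos(π*x/3)/3.
Note φ(0) = φ(3) = 0, so the boundary term u·φ vanishes.
LHS = ∫_0^3 u(x) φ'(x) dx = ∫_0^3 (-2*π*x^2*cos(π*x/3)/3 - 2*π*x*cos(π*x/3)/3 - 2*π*cos(π*x/3)/3) dx. Term by term:
  ∫_0^3 -2*π*cos(π*x/3)/3 dx = 0;  ∫_0^3 -2*π*x*cos(π*x/3)/3 dx = 12/π;  ∫_0^3 -2*π*x^2*cos(π*x/3)/3 dx = 36/π.
Sum: 0 + 12/π + 36/π = 48/π.
So LHS = 48/π.
∫_0^3 v(x) φ(x) dx = ∫_0^3 (-8*x*sin(π*x/3) - 4*sin(π*x/3)) dx. Term by term:
  ∫_0^3 -4*sin(π*x/3) dx = -24/π;  ∫_0^3 -8*x*sin(π*x/3) dx = -72/π.
Sum: -24/π − 72/π = -96/π.
So RHS = -∫_0^3 v(x) φ(x) dx = 96/π.
LHS − RHS = -48/π ≠ 0, so the identity fails.
(For a valid weak derivative the identity must hold for EVERY test function, in particular this one. The failure shows v is NOT the weak derivative of u.)
Correct weak derivative would be u'(x) = -4*x - 2.


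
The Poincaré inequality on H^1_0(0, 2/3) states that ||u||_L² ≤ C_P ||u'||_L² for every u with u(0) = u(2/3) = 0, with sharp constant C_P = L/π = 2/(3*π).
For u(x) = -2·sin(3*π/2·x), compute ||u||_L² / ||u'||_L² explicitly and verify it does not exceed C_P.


||u||_L² / ||u'||_L² = 2/(3*π) = C_P.

u(x) = -2·sin(3*π/2·x), so u'(x) = -3*π*cos(3*π*x/2).
Writing u(x) = A·sin(kπx/L) with A = -2 and k = 1, use ∫_0^L sin²(kπx/L) dx = L/2 and ∫_0^L cos²(kπx/L) dx = L/2.
u² = 4·sin²(3*π/2·x) and (u')² = 9*π^2·cos²(3*π/2·x), and each of sin², cos² integrates to L/2 = 1/3 over (0, 2/3).
∫_0^2/3 u² dx = 4/3, so ||u||_L² = 2*sqrt(3)/3.
∫_0^2/3 (u')² dx = 3*π^2, so ||u'||_L² = sqrt(3)*π.
Ratio ||u||_L² / ||u'||_L² = 2/(3*π).
Sharp Poincaré constant on H^1_0(0, 2/3) is C_P = L/π = 2/(3*π), achieved by sin(3*π/2·x).
This is the k = 1 eigenfunction (up to amplitude), so the ratio equals the sharp Poincaré constant exactly.


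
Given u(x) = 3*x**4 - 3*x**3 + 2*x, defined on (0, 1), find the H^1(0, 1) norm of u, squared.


||u||_{H^1}^2 = 2411/420

The H^1 norm (squared) on an interval (0, L) is
  ||u||_{H^1}^2 = ∫_0^L u(x)^2 dx + ∫_0^L u'(x)^2 dx.
Compute u'(x) = 12*x**3 - 9*x**2 + 2.
Then u(x)^2 = 9*x**8 - 18*x**7 + 9*x**6 + 12*x**5 - 12*x**4 + 4*x**2 and u'(x)^2 = 144*x**6 - 216*x**5 + 81*x**4 + 48*x**3 - 36*x**2 + 4.
Integrate each monomial from 0 to 1 using ∫_0^1 c·x^n dx = c·1^(n+1)/(n+1):
  ∫_0^1 u(x)^2 dx = ∫_0^1 (9*x^8 - 18*x^7 + 9*x^6 + 12*x^5 - 12*x^4 + 4*x^2) dx. Term by term:
    ∫_0^1 9*x^8 dx = 1;  ∫_0^1 -18*x^7 dx = -9/4;  ∫_0^1 9*x^6 dx = 9/7;
    ∫_0^1 12*x^5 dx = 2;  ∫_0^1 -12*x^4 dx = -12/5;  ∫_0^1 4*x^2 dx = 4/3.
  Sum: 1 − 9/4 + 9/7 + 2 − 12/5 + 4/3 = 407/420.
  ∫_0^1 u'(x)^2 dx = ∫_0^1 (144*x^6 - 216*x^5 + 81*x^4 + 48*x^3 - 36*x^2 + 4) dx. Term by term:
    ∫_0^1 144*x^6 dx = 144/7;  ∫_0^1 -216*x^5 dx = -36;  ∫_0^1 81*x^4 dx = 81/5;
    ∫_0^1 48*x^3 dx = 12;  ∫_0^1 -36*x^2 dx = -12;  ∫_0^1 4 dx = 4.
  Sum: 144/7 − 36 + 81/5 + 12 − 12 + 4 = 167/35.
Adding: ||u||_{H^1}^2 = 407/420 + 167/35 = 2411/420.


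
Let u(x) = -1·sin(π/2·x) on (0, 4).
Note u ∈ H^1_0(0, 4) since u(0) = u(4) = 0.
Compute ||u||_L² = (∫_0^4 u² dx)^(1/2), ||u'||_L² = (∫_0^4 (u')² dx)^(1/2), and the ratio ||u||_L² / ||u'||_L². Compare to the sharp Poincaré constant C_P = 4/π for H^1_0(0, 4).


||u||_L² / ||u'||_L² = 2/π < C_P = 4/π.

u(x) = -1·sin(π/2·x), so u'(x) = -π*cos(π*x/2)/2.
Writing u(x) = A·sin(kπx/L) with A = -1 and k = 2, use ∫_0^L sin²(kπx/L) dx = L/2 and ∫_0^L cos²(kπx/L) dx = L/2.
u² = 1·sin²(π/2·x) and (u')² = π^2/4·cos²(π/2·x), and each of sin², cos² integrates to L/2 = 2 over (0, 4).
∫_0^4 u² dx = 2, so ||u||_L² = sqrt(2).
∫_0^4 (u')² dx = π^2/2, so ||u'||_L² = sqrt(2)*π/2.
Ratio ||u||_L² / ||u'||_L² = 2/π.
Sharp Poincaré constant on H^1_0(0, 4) is C_P = L/π = 4/π, achieved by sin(π/4·x).
This is the k = 2 harmonic; the ratio L/(kπ) is strictly less than C_P = L/π, consistent with the sharp inequality ||u||_L² ≤ C_P ||u'||_L².


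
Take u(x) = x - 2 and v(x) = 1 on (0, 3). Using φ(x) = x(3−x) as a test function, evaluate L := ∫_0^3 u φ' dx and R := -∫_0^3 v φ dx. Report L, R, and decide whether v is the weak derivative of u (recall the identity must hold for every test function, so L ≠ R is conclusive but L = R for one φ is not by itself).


LHS = -9/2, RHS = -9/2. Yes, v = u' weakly.

u(x) = x - 2, classical derivative u'(x) = 1.
φ(x) = x(3−x), so φ'(x) = 3 - 2*x.
Note φ(0) = φ(3) = 0, so the boundary term u·φ vanishes.
LHS = ∫_0^3 u(x) φ'(x) dx = ∫_0^3 (-2*x^2 + 7*x - 6) dx. Term by term:
  ∫_0^3 -2*x^2 dx = -18;  ∫_0^3 7*x dx = 63/2;  ∫_0^3 -6 dx = -18.
Sum: -18 + 63/2 − 18 = -9/2.
So LHS = -9/2.
∫_0^3 v(x) φ(x) dx = ∫_0^3 (-x^2 + 3*x) dx. Term by term:
  ∫_0^3 -x^2 dx = -9;  ∫_0^3 3*x dx = 27/2.
Sum: -9 + 27/2 = 9/2.
So RHS = -∫_0^3 v(x) φ(x) dx = -9/2.
LHS = RHS, so the identity holds for this test φ.
Moreover u is smooth here and v(x) = u'(x) = 1 pointwise, so the identity holds for every test function. Hence v is the weak derivative of u.


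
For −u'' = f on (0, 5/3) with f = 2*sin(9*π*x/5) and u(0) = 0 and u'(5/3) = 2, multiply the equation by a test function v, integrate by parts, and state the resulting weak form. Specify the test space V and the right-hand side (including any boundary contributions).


V = {v ∈ H^1(0, 5/3) : v(0) = 0} (test functions vanish at x = 0 where u is specified); weak form: ∫_0^5/3 u'v' dx = ∫_0^5/3 (2*sin(9*π*x/5)) v dx + 2·v(5/3) for all v ∈ V.

Multiply both sides by a test function v and integrate from 0 to 5/3:
  ∫_0^5/3 −u''(x) v(x) dx = ∫_0^5/3 f(x) v(x) dx.
Integrate the LHS by parts once:
  ∫_0^5/3 −u'' v dx = −[u'(x) v(x)]_0^5/3 + ∫_0^5/3 u'(x) v'(x) dx.
Thus ∫_0^5/3 u'(x) v'(x) dx = ∫_0^5/3 f(x) v(x) dx + [u'(x) v(x)]_0^5/3.
Choose V so that boundary terms are either known or forced to vanish.
Mixed BC: u(0) = 0 (Dirichlet) and u'(5/3) = 2 (Neumann). Define V = {v ∈ H^1(0, 5/3) : v(0) = 0}. Then [u' v]_0^5/3 = u'(5/3)·v(5/3) − u'(0)·0 = 2·v(5/3).
Weak formulation: find u (satisfying any essential BC) such that ∫_0^5/3 u'(x) v'(x) dx = ∫_0^5/3 f v dx + 2·v(5/3) for all v ∈ V (Dirichlet at 0 absorbed into V; Neumann datum at x = 5/3 contributes the boundary term).
Substituting f(x) = 2*sin(9*π*x/5), the right-hand side is ∫_0^5/3 (2*sin(9*π*x/5)) v dx + 2·v(5/3).


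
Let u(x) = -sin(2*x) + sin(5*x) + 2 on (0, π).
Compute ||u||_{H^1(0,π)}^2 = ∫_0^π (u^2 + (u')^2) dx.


||u||_{H^1(0,π)}^2 = 8/5 + 39*π/2

u'(x) = -2*cos(2*x) + 5*cos(5*x).
Expand u² and (u')² and integrate term by term on (0, π), using: for integers n ≥ 1, ∫_0^π sin²(nx) dx = ∫_0^π cos²(nx) dx = π/2; for n ≠ n', ∫_0^π sin(nx)sin(n'x) dx = ∫_0^π cos(nx)cos(n'x) dx = 0; and by product-to-sum, ∫_0^π sin(nx)cos(n'x) dx = ½∫_0^π [sin((n+n')x) + sin((n−n')x)] dx, which is 0 when n+n' is even and 2n/(n²−n'²) when n+n' is odd (it need not vanish on (0, π)). For the constant mode: ∫_0^π 1 dx = π, ∫_0^π cos(nx) dx = 0, ∫_0^π sin(nx) dx = (1−(−1)^n)/n.
  u² squared terms: (2)²·∫1 dx = 4·π = 4*π;  (-1)²·∫sin(2x)² dx = 1·π/2 = π/2;  (1)²·∫sin(5x)² dx = 1·π/2 = π/2.
  u² cross terms: 2·(2)·(-1)·∫1·sin(2x) dx = -4·(0) = 0;  2·(2)·(1)·∫1·sin(5x) dx = 4·(2/5) = 8/5;  2·(-1)·(1)·∫sin(2x)·sin(5x) dx = -2·(0) = 0.
  So ∫_0^π u² dx = 4*π + π/2 + π/2 + 0 + 8/5 + 0 = 8/5 + 5*π.
  (u')² squared terms: (-2)²·∫cos(2x)² dx = 4·π/2 = 2*π;  (5)²·∫cos(5x)² dx = 25·π/2 = 25*π/2.
  (u')² cross terms: 2·(-2)·(5)·∫cos(2x)·cos(5x) dx = -20·(0) = 0.
  So ∫_0^π (u')² dx = 2*π + 25*π/2 + 0 = 29*π/2.
||u||_{H^1}^2 = (8/5 + 5*π) + (29*π/2) = 8/5 + 39*π/2.


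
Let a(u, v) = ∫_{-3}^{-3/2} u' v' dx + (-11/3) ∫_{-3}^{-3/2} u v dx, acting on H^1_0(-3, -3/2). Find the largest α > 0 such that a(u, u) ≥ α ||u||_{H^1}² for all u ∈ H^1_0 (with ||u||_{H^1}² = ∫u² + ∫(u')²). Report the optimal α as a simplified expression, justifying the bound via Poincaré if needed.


α = (-33 + 4*π^2)/(9 + 4*π^2)

Coercivity of a(·,·) on H^1_0(-3, -3/2) means a(u, u) ≥ α ||u||_{H^1}² for every u ∈ H^1_0.
The interval has length L = 3/2, and Poincaré/coercivity depend only on L. Here a(u, u) = ∫(u')² + (-11/3)·∫u².
Here c = -11/3 < 0 with |c| < (π/L)² = 4*π^2/9, so coercivity still holds. The condition a(u,u) ≥ α||u||_{H^1}² reads (1−α)∫(u')² ≥ (α−c)∫u². Any admissible α is ≤ 1 (rapidly oscillating u have ∫u²/∫(u')² → 0), and α = 1 would force 0 ≥ (1−c)∫u², impossible since c < 1; so 1−α > 0. By the sharp Poincaré inequality on H^1_0 of an interval of length L, ∫(u')² ≥ (π/L)²∫u² with equality for the first sine mode sin(π(x−x₀)/L) (x₀ the left endpoint), so the inequality holds for all u iff (1−α)(π/L)² ≥ α − c, i.e. α ≤ ((π/L)² + c)/((π/L)² + 1) = (1 + c(L/π)²)/(1 + (L/π)²). (Direct route, valid since c ≤ 0: Poincaré gives c∫u² ≥ c(L/π)²∫(u')², so a(u,u) ≥ (1 + c(L/π)²)∫(u')², while ||u||_{H^1}² ≤ (1 + (L/π)²)∫(u')²; dividing yields the same α.) With (π/L)² = 4*π^2/9 and c = -11/3, the largest admissible constant is α = ((π/L)² + c)/((π/L)² + 1).
Simplifying, α = (-33 + 4*π^2)/(9 + 4*π^2).


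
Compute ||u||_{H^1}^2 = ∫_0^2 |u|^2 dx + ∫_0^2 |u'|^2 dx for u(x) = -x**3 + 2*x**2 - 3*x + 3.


||u||_{H^1}^2 = 976/35

The H^1 norm (squared) on an interval (0, L) is
  ||u||_{H^1}^2 = ∫_0^L u(x)^2 dx + ∫_0^L u'(x)^2 dx.
Compute u'(x) = -3*x**2 + 4*x - 3.
Then u(x)^2 = x**6 - 4*x**5 + 10*x**4 - 18*x**3 + 21*x**2 - 18*x + 9 and u'(x)^2 = 9*x**4 - 24*x**3 + 34*x**2 - 24*x + 9.
Integrate each monomial from 0 to 2 using ∫_0^2 c·x^n dx = c·2^(n+1)/(n+1):
  ∫_0^2 u(x)^2 dx = ∫_0^2 (x^6 - 4*x^5 + 10*x^4 - 18*x^3 + 21*x^2 - 18*x + 9) dx. Term by term:
    ∫_0^2 x^6 dx = 128/7;  ∫_0^2 -4*x^5 dx = -128/3;  ∫_0^2 10*x^4 dx = 64;
    ∫_0^2 -18*x^3 dx = -72;  ∫_0^2 21*x^2 dx = 56;  ∫_0^2 -18*x dx = -36;
    ∫_0^2 9 dx = 18.
  Sum: 128/7 − 128/3 + 64 − 72 + 56 − 36 + 18 = 118/21.
  ∫_0^2 u'(x)^2 dx = ∫_0^2 (9*x^4 - 24*x^3 + 34*x^2 - 24*x + 9) dx. Term by term:
    ∫_0^2 9*x^4 dx = 288/5;  ∫_0^2 -24*x^3 dx = -96;  ∫_0^2 34*x^2 dx = 272/3;
    ∫_0^2 -24*x dx = -48;  ∫_0^2 9 dx = 18.
  Sum: 288/5 − 96 + 272/3 − 48 + 18 = 334/15.
Adding: ||u||_{H^1}^2 = 118/21 + 334/15 = 976/35.


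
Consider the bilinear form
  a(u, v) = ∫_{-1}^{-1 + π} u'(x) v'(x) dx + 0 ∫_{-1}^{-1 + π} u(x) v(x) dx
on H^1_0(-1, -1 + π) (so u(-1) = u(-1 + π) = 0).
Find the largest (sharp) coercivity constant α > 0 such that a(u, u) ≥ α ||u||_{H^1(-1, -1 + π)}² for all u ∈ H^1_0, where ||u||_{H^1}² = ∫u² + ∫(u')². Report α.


α = 1/2

Coercivity of a(·,·) on H^1_0(-1, -1 + π) means a(u, u) ≥ α ||u||_{H^1}² for every u ∈ H^1_0.
The interval has length L = π, and Poincaré/coercivity depend only on L. Here a(u, u) = ∫(u')² + (0)·∫u².
Here c = 0, so a(u,u) = ∫(u')² alone. The condition a(u,u) ≥ α||u||_{H^1}² reads (1−α)∫(u')² ≥ (α−c)∫u². Any admissible α is ≤ 1 (rapidly oscillating u have ∫u²/∫(u')² → 0), and α = 1 would force 0 ≥ (1−c)∫u², impossible since c < 1; so 1−α > 0. By the sharp Poincaré inequality on H^1_0 of an interval of length L, ∫(u')² ≥ (π/L)²∫u² with equality for the first sine mode sin(π(x−x₀)/L) (x₀ the left endpoint), so the inequality holds for all u iff (1−α)(π/L)² ≥ α − c, i.e. α ≤ ((π/L)² + c)/((π/L)² + 1) = (1 + c(L/π)²)/(1 + (L/π)²). (Direct route, valid since c ≤ 0: Poincaré gives c∫u² ≥ c(L/π)²∫(u')², so a(u,u) ≥ (1 + c(L/π)²)∫(u')², while ||u||_{H^1}² ≤ (1 + (L/π)²)∫(u')²; dividing yields the same α.) With (π/L)² = 1 and c = 0, the largest admissible constant is α = ((π/L)² + c)/((π/L)² + 1).
Simplifying, α = 1/2.


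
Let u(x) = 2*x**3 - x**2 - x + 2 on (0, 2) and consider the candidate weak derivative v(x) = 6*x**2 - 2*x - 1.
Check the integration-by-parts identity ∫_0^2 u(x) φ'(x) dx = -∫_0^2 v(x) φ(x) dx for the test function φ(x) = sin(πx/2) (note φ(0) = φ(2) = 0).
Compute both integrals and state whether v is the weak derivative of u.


LHS = -36/π + 192/π^3, RHS = -36/π + 192/π^3. Yes, v = u' weakly.

u(x) = 2*x**3 - x**2 - x + 2, classical derivative u'(x) = 6*x**2 - 2*x - 1.
φ(x) = sin(πx/2), so φ'(x) = π*cos(π*x/2)/2.
Note φ(0) = φ(2) = 0, so the boundary term u·φ vanishes.
LHS = ∫_0^2 u(x) φ'(x) dx = ∫_0^2 (π*x^3*cos(π*x/2) - π*x^2*cos(π*x/2)/2 - π*x*cos(π*x/2)/2 + π*cos(π*x/2)) dx. Term by term:
  ∫_0^2 π*cos(π*x/2) dx = 0;  ∫_0^2 π*x^3*cos(π*x/2) dx = -48/π + 192/π^3;  ∫_0^2 -π*x*cos(π*x/2)/2 dx = 4/π;
  ∫_0^2 -π*x^2*cos(π*x/2)/2 dx = 8/π.
Sum: 0 + -48/π + 192/π^3 + 4/π + 8/π = -36/π + 192/π^3.
So LHS = -36/π + 192/π^3.
∫_0^2 v(x) φ(x) dx = ∫_0^2 (6*x^2*sin(π*x/2) - 2*x*sin(π*x/2) - sin(π*x/2)) dx. Term by term:
  ∫_0^2 -sin(π*x/2) dx = -4/π;  ∫_0^2 -2*x*sin(π*x/2) dx = -8/π;  ∫_0^2 6*x^2*sin(π*x/2) dx = -192/π^3 + 48/π.
Sum: -4/π − 8/π + -192/π^3 + 48/π = -192/π^3 + 36/π.
So RHS = -∫_0^2 v(x) φ(x) dx = -36/π + 192/π^3.
LHS = RHS, so the identity holds for this test φ.
Moreover u is smooth here and v(x) = u'(x) = 6*x**2 - 2*x - 1 pointwise, so the identity holds for every test function. Hence v is the weak derivative of u.


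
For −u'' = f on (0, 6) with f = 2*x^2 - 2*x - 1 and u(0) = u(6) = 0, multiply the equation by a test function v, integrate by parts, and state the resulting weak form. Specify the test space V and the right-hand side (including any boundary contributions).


V = H^1_0(0, 6) (so v(0) = v(6) = 0); weak form: ∫_0^6 u'v' dx = ∫_0^6 (2*x^2 - 2*x - 1) v dx for all v ∈ V.

Multiply both sides by a test function v and integrate from 0 to 6:
  ∫_0^6 −u''(x) v(x) dx = ∫_0^6 f(x) v(x) dx.
Integrate the LHS by parts once:
  ∫_0^6 −u'' v dx = −[u'(x) v(x)]_0^6 + ∫_0^6 u'(x) v'(x) dx.
Thus ∫_0^6 u'(x) v'(x) dx = ∫_0^6 f(x) v(x) dx + [u'(x) v(x)]_0^6.
Choose V so that boundary terms are either known or forced to vanish.
u is Dirichlet: u(0) = u(6) = 0. Let V = H^1_0(0, 6); then v(0) = v(6) = 0, and [u' v]_0^6 = 0.
Weak formulation: find u (satisfying any essential BC) such that ∫_0^6 u'(x) v'(x) dx = ∫_0^6 f v dx for all v ∈ V.
Substituting f(x) = 2*x^2 - 2*x - 1, the right-hand side is ∫_0^6 (2*x^2 - 2*x - 1) v dx.


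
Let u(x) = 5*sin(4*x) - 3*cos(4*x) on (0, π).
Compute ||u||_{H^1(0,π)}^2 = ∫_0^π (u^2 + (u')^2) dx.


||u||_{H^1(0,π)}^2 = 289*π

u'(x) = 12*sin(4*x) + 20*cos(4*x).
Expand u² and (u')² and integrate term by term on (0, π), using: for integers n ≥ 1, ∫_0^π sin²(nx) dx = ∫_0^π cos²(nx) dx = π/2; for n ≠ n', ∫_0^π sin(nx)sin(n'x) dx = ∫_0^π cos(nx)cos(n'x) dx = 0; and by product-to-sum, ∫_0^π sin(nx)cos(n'x) dx = ½∫_0^π [sin((n+n')x) + sin((n−n')x)] dx, which is 0 when n+n' is even and 2n/(n²−n'²) when n+n' is odd (it need not vanish on (0, π)).
  u² squared terms: (-3)²·∫cos(4x)² dx = 9·π/2 = 9*π/2;  (5)²·∫sin(4x)² dx = 25·π/2 = 25*π/2.
  u² cross terms: 2·(-3)·(5)·∫cos(4x)·sin(4x) dx = -30·(0) = 0.
  So ∫_0^π u² dx = 9*π/2 + 25*π/2 + 0 = 17*π.
  (u')² squared terms: (12)²·∫sin(4x)² dx = 144·π/2 = 72*π;  (20)²·∫cos(4x)² dx = 400·π/2 = 200*π.
  (u')² cross terms: 2·(12)·(20)·∫sin(4x)·cos(4x) dx = 480·(0) = 0.
  So ∫_0^π (u')² dx = 72*π + 200*π + 0 = 272*π.
||u||_{H^1}^2 = (17*π) + (272*π) = 289*π.


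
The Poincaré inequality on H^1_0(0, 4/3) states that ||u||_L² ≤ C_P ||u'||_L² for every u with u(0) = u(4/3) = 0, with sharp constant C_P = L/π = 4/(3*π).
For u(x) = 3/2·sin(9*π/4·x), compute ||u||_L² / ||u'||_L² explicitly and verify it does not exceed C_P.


||u||_L² / ||u'||_L² = 4/(9*π) < C_P = 4/(3*π).

u(x) = 3/2·sin(9*π/4·x), so u'(x) = 27*π*cos(9*π*x/4)/8.
Writing u(x) = A·sin(kπx/L) with A = 3/2 and k = 3, use ∫_0^L sin²(kπx/L) dx = L/2 and ∫_0^L cos²(kπx/L) dx = L/2.
u² = 9/4·sin²(9*π/4·x) and (u')² = 729*π^2/64·cos²(9*π/4·x), and each of sin², cos² integrates to L/2 = 2/3 over (0, 4/3).
∫_0^4/3 u² dx = 3/2, so ||u||_L² = sqrt(6)/2.
∫_0^4/3 (u')² dx = 243*π^2/32, so ||u'||_L² = 9*sqrt(6)*π/8.
Ratio ||u||_L² / ||u'||_L² = 4/(9*π).
Sharp Poincaré constant on H^1_0(0, 4/3) is C_P = L/π = 4/(3*π), achieved by sin(3*π/4·x).
This is the k = 3 harmonic; the ratio L/(kπ) is strictly less than C_P = L/π, consistent with the sharp inequality ||u||_L² ≤ C_P ||u'||_L².


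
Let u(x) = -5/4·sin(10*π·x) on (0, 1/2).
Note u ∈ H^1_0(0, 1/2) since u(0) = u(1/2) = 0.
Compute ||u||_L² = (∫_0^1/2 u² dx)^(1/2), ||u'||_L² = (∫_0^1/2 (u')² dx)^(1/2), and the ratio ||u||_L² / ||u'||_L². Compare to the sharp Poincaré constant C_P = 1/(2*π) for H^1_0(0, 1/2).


||u||_L² / ||u'||_L² = 1/(10*π) < C_P = 1/(2*π).

u(x) = -5/4·sin(10*π·x), so u'(x) = -25*π*cos(10*π*x)/2.
Writing u(x) = A·sin(kπx/L) with A = -5/4 and k = 5, use ∫_0^L sin²(kπx/L) dx = L/2 and ∫_0^L cos²(kπx/L) dx = L/2.
u² = 25/16·sin²(10*π·x) and (u')² = 625*π^2/4·cos²(10*π·x), and each of sin², cos² integrates to L/2 = 1/4 over (0, 1/2).
∫_0^1/2 u² dx = 25/64, so ||u||_L² = 5/8.
∫_0^1/2 (u')² dx = 625*π^2/16, so ||u'||_L² = 25*π/4.
Ratio ||u||_L² / ||u'||_L² = 1/(10*π).
Sharp Poincaré constant on H^1_0(0, 1/2) is C_P = L/π = 1/(2*π), achieved by sin(2*π·x).
This is the k = 5 harmonic; the ratio L/(kπ) is strictly less than C_P = L/π, consistent with the sharp inequality ||u||_L² ≤ C_P ||u'||_L².


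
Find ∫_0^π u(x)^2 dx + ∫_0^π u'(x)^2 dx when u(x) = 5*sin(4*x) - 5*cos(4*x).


||u||_{H^1(0,π)}^2 = 425*π

u'(x) = 20*sin(4*x) + 20*cos(4*x).
Expand u² and (u')² and integrate term by term on (0, π), using: for integers n ≥ 1, ∫_0^π sin²(nx) dx = ∫_0^π cos²(nx) dx = π/2; for n ≠ n', ∫_0^π sin(nx)sin(n'x) dx = ∫_0^π cos(nx)cos(n'x) dx = 0; and by product-to-sum, ∫_0^π sin(nx)cos(n'x) dx = ½∫_0^π [sin((n+n')x) + sin((n−n')x)] dx, which is 0 when n+n' is even and 2n/(n²−n'²) when n+n' is odd (it need not vanish on (0, π)).
  u² squared terms: (-5)²·∫cos(4x)² dx = 25·π/2 = 25*π/2;  (5)²·∫sin(4x)² dx = 25·π/2 = 25*π/2.
  u² cross terms: 2·(-5)·(5)·∫cos(4x)·sin(4x) dx = -50·(0) = 0.
  So ∫_0^π u² dx = 25*π/2 + 25*π/2 + 0 = 25*π.
  (u')² squared terms: (20)²·∫cos(4x)² dx = 400·π/2 = 200*π;  (20)²·∫sin(4x)² dx = 400·π/2 = 200*π.
  (u')² cross terms: 2·(20)·(20)·∫cos(4x)·sin(4x) dx = 800·(0) = 0.
  So ∫_0^π (u')² dx = 200*π + 200*π + 0 = 400*π.
||u||_{H^1}^2 = (25*π) + (400*π) = 425*π.


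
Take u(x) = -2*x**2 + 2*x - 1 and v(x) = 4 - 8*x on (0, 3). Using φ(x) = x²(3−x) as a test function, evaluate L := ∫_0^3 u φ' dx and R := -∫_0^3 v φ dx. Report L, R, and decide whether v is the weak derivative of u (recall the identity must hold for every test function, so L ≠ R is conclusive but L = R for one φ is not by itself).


LHS = 351/10, RHS = 351/5. No, v is not the weak derivative of u.

u(x) = -2*x**2 + 2*x - 1, classical derivative u'(x) = 2 - 4*x.
φ(x) = x²(3−x), so φ'(x) = 3*x*(2 - x).
Note φ(0) = φ(3) = 0, so the boundary term u·φ vanishes.
LHS = ∫_0^3 u(x) φ'(x) dx = ∫_0^3 (6*x^4 - 18*x^3 + 15*x^2 - 6*x) dx. Term by term:
  ∫_0^3 6*x^4 dx = 1458/5;  ∫_0^3 -18*x^3 dx = -729/2;  ∫_0^3 15*x^2 dx = 135;
  ∫_0^3 -6*x dx = -27.
Sum: 1458/5 − 729/2 + 135 − 27 = 351/10.
So LHS = 351/10.
∫_0^3 v(x) φ(x) dx = ∫_0^3 (8*x^4 - 28*x^3 + 12*x^2) dx. Term by term:
  ∫_0^3 8*x^4 dx = 1944/5;  ∫_0^3 -28*x^3 dx = -567;  ∫_0^3 12*x^2 dx = 108.
Sum: 1944/5 − 567 + 108 = -351/5.
So RHS = -∫_0^3 v(x) φ(x) dx = 351/5.
LHS − RHS = -351/10 ≠ 0, so the identity fails.
(For a valid weak derivative the identity must hold for EVERY test function, in particular this one. The failure shows v is NOT the weak derivative of u.)
Correct weak derivative would be u'(x) = 2 - 4*x.


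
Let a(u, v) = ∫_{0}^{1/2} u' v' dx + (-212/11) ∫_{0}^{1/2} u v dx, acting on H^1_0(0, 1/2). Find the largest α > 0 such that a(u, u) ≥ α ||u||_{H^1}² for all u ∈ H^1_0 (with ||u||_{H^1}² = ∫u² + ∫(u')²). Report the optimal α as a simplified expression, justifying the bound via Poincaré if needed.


α = 4*(-53 + 11*π^2)/(11*(1 + 4*π^2))

Coercivity of a(·,·) on H^1_0(0, 1/2) means a(u, u) ≥ α ||u||_{H^1}² for every u ∈ H^1_0.
The interval has length L = 1/2, and Poincaré/coercivity depend only on L. Here a(u, u) = ∫(u')² + (-212/11)·∫u².
Here c = -212/11 < 0 with |c| < (π/L)² = 4*π^2, so coercivity still holds. The condition a(u,u) ≥ α||u||_{H^1}² reads (1−α)∫(u')² ≥ (α−c)∫u². Any admissible α is ≤ 1 (rapidly oscillating u have ∫u²/∫(u')² → 0), and α = 1 would force 0 ≥ (1−c)∫u², impossible since c < 1; so 1−α > 0. By the sharp Poincaré inequality on H^1_0 of an interval of length L, ∫(u')² ≥ (π/L)²∫u² with equality for the first sine mode sin(π(x−x₀)/L) (x₀ the left endpoint), so the inequality holds for all u iff (1−α)(π/L)² ≥ α − c, i.e. α ≤ ((π/L)² + c)/((π/L)² + 1) = (1 + c(L/π)²)/(1 + (L/π)²). (Direct route, valid since c ≤ 0: Poincaré gives c∫u² ≥ c(L/π)²∫(u')², so a(u,u) ≥ (1 + c(L/π)²)∫(u')², while ||u||_{H^1}² ≤ (1 + (L/π)²)∫(u')²; dividing yields the same α.) With (π/L)² = 4*π^2 and c = -212/11, the largest admissible constant is α = ((π/L)² + c)/((π/L)² + 1).
Simplifying, α = 4*(-53 + 11*π^2)/(11*(1 + 4*π^2)).


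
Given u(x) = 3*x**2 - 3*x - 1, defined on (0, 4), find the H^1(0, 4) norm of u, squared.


||u||_{H^1}^2 = 6616/5

The H^1 norm (squared) on an interval (0, L) is
  ||u||_{H^1}^2 = ∫_0^L u(x)^2 dx + ∫_0^L u'(x)^2 dx.
Compute u'(x) = 6*x - 3.
Then u(x)^2 = 9*x**4 - 18*x**3 + 3*x**2 + 6*x + 1 and u'(x)^2 = 36*x**2 - 36*x + 9.
Integrate each monomial from 0 to 4 using ∫_0^4 c·x^n dx = c·4^(n+1)/(n+1):
  ∫_0^4 u(x)^2 dx = ∫_0^4 (9*x^4 - 18*x^3 + 3*x^2 + 6*x + 1) dx. Term by term:
    ∫_0^4 9*x^4 dx = 9216/5;  ∫_0^4 -18*x^3 dx = -1152;  ∫_0^4 3*x^2 dx = 64;
    ∫_0^4 6*x dx = 48;  ∫_0^4 1 dx = 4.
  Sum: 9216/5 − 1152 + 64 + 48 + 4 = 4036/5.
  ∫_0^4 u'(x)^2 dx = ∫_0^4 (36*x^2 - 36*x + 9) dx. Term by term:
    ∫_0^4 36*x^2 dx = 768;  ∫_0^4 -36*x dx = -288;  ∫_0^4 9 dx = 36.
  Sum: 768 − 288 + 36 = 516.
Adding: ||u||_{H^1}^2 = 4036/5 + 516 = 6616/5.


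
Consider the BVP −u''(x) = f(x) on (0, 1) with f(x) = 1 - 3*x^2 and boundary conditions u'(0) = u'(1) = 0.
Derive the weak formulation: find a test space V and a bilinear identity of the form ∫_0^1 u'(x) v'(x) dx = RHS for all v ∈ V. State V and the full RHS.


V = H^1(0, 1) (no boundary constraint on v; u is determined up to an additive constant); weak form: ∫_0^1 u'v' dx = ∫_0^1 (1 - 3*x^2) v dx for all v ∈ V.

Multiply both sides by a test function v and integrate from 0 to 1:
  ∫_0^1 −u''(x) v(x) dx = ∫_0^1 f(x) v(x) dx.
Integrate the LHS by parts once:
  ∫_0^1 −u'' v dx = −[u'(x) v(x)]_0^1 + ∫_0^1 u'(x) v'(x) dx.
Thus ∫_0^1 u'(x) v'(x) dx = ∫_0^1 f(x) v(x) dx + [u'(x) v(x)]_0^1.
Choose V so that boundary terms are either known or forced to vanish.
u has homogeneous Neumann: u'(0) = u'(1) = 0. So [u' v]_0^1 = 0·v(1) − 0·v(0) = 0 for any v; take V = H^1(0, 1).
Weak formulation: find u (satisfying any essential BC) such that ∫_0^1 u'(x) v'(x) dx = ∫_0^1 f v dx for all v ∈ V (homogeneous Neumann, so boundary terms vanish).
Substituting f(x) = 1 - 3*x^2, the right-hand side is ∫_0^1 (1 - 3*x^2) v dx.
Compatibility check (pure Neumann): taking v ≡ 1 ∈ V gives 0 = ∫_0^1 f dx + (0) − (0), i.e. ∫_0^1 f dx must equal u'(0) − u'(1) = 0. Indeed ∫_0^1 (1 - 3*x^2) dx = 0, so the data are compatible. The solution is then unique only up to an additive constant (fix it e.g. by requiring ∫_0^1 u dx = 0).


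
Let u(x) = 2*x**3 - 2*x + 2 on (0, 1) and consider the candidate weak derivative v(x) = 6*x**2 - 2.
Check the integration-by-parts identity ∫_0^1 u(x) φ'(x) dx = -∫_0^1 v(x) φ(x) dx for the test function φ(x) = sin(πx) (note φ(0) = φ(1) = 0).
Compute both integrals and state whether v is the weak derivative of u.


LHS = -2/π + 24/π^3, RHS = -2/π + 24/π^3. Yes, v = u' weakly.

u(x) = 2*x**3 - 2*x + 2, classical derivative u'(x) = 6*x**2 - 2.
φ(x) = sin(πx), so φ'(x) = π*cos(π*x).
Note φ(0) = φ(1) = 0, so the boundary term u·φ vanishes.
LHS = ∫_0^1 u(x) φ'(x) dx = ∫_0^1 (2*π*x^3*cos(π*x) - 2*π*x*cos(π*x) + 2*π*cos(π*x)) dx. Term by term:
  ∫_0^1 2*π*cos(π*x) dx = 0;  ∫_0^1 -2*π*x*cos(π*x) dx = 4/π;  ∫_0^1 2*π*x^3*cos(π*x) dx = -6/π + 24/π^3.
Sum: 0 + 4/π + -6/π + 24/π^3 = -2/π + 24/π^3.
So LHS = -2/π + 24/π^3.
∫_0^1 v(x) φ(x) dx = ∫_0^1 (6*x^2*sin(π*x) - 2*sin(π*x)) dx. Term by term:
  ∫_0^1 -2*sin(π*x) dx = -4/π;  ∫_0^1 6*x^2*sin(π*x) dx = -24/π^3 + 6/π.
Sum: -4/π + -24/π^3 + 6/π = -24/π^3 + 2/π.
So RHS = -∫_0^1 v(x) φ(x) dx = -2/π + 24/π^3.
LHS = RHS, so the identity holds for this test φ.
Moreover u is smooth here and v(x) = u'(x) = 6*x**2 - 2 pointwise, so the identity holds for every test function. Hence v is the weak derivative of u.


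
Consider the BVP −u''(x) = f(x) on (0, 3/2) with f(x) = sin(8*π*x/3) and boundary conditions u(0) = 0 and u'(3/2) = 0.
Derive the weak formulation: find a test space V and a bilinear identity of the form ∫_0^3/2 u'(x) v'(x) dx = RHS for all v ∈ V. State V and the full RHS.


V = {v ∈ H^1(0, 3/2) : v(0) = 0} (test functions vanish at x = 0 where u is specified); weak form: ∫_0^3/2 u'v' dx = ∫_0^3/2 (sin(8*π*x/3)) v dx for all v ∈ V.

Multiply both sides by a test function v and integrate from 0 to 3/2:
  ∫_0^3/2 −u''(x) v(x) dx = ∫_0^3/2 f(x) v(x) dx.
Integrate the LHS by parts once:
  ∫_0^3/2 −u'' v dx = −[u'(x) v(x)]_0^3/2 + ∫_0^3/2 u'(x) v'(x) dx.
Thus ∫_0^3/2 u'(x) v'(x) dx = ∫_0^3/2 f(x) v(x) dx + [u'(x) v(x)]_0^3/2.
Choose V so that boundary terms are either known or forced to vanish.
Mixed BC: u(0) = 0 (Dirichlet) and u'(3/2) = 0 (Neumann). Define V = {v ∈ H^1(0, 3/2) : v(0) = 0}. Then [u' v]_0^3/2 = u'(3/2)·v(3/2) − u'(0)·0 = 0.
Weak formulation: find u (satisfying any essential BC) such that ∫_0^3/2 u'(x) v'(x) dx = ∫_0^3/2 f v dx for all v ∈ V (Dirichlet at 0 absorbed into V; the Neumann datum at x = 3/2 is zero, so no boundary term remains).
Substituting f(x) = sin(8*π*x/3), the right-hand side is ∫_0^3/2 (sin(8*π*x/3)) v dx.


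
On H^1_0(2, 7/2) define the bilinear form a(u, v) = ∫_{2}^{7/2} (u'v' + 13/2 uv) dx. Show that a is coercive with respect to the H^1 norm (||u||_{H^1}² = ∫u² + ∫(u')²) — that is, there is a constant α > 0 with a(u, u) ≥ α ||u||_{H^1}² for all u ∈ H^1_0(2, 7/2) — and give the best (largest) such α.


α = 1

Coercivity of a(·,·) on H^1_0(2, 7/2) means a(u, u) ≥ α ||u||_{H^1}² for every u ∈ H^1_0.
The interval has length L = 3/2, and Poincaré/coercivity depend only on L. Here a(u, u) = ∫(u')² + (13/2)·∫u².
Here c = 13/2 ≥ 1, so a(u,u) = ∫(u')² + c∫u² ≥ ∫(u')² + ∫u² = ||u||_{H^1}², i.e. α = 1 works. No larger α is possible: a(u,u) ≥ α||u||_{H^1}² means (1−α)∫(u')² ≥ (α−c)∫u², and for the modes u_n = sin(nπ(x−x₀)/L) (x₀ the left endpoint) one has ∫u_n²/∫(u_n')² = (L/(nπ))² → 0, so a(u_n,u_n)/||u_n||_{H^1}² → 1. Hence the optimal constant is α = 1.
Therefore α = 1.


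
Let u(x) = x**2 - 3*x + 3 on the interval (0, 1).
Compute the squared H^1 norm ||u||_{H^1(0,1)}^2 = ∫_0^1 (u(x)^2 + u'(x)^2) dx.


||u||_{H^1}^2 = 241/30

The H^1 norm (squared) on an interval (0, L) is
  ||u||_{H^1}^2 = ∫_0^L u(x)^2 dx + ∫_0^L u'(x)^2 dx.
Compute u'(x) = 2*x - 3.
Then u(x)^2 = x**4 - 6*x**3 + 15*x**2 - 18*x + 9 and u'(x)^2 = 4*x**2 - 12*x + 9.
Integrate each monomial from 0 to 1 using ∫_0^1 c·x^n dx = c·1^(n+1)/(n+1):
  ∫_0^1 u(x)^2 dx = ∫_0^1 (x^4 - 6*x^3 + 15*x^2 - 18*x + 9) dx. Term by term:
    ∫_0^1 x^4 dx = 1/5;  ∫_0^1 -6*x^3 dx = -3/2;  ∫_0^1 15*x^2 dx = 5;
    ∫_0^1 -18*x dx = -9;  ∫_0^1 9 dx = 9.
  Sum: 1/5 − 3/2 + 5 − 9 + 9 = 37/10.
  ∫_0^1 u'(x)^2 dx = ∫_0^1 (4*x^2 - 12*x + 9) dx. Term by term:
    ∫_0^1 4*x^2 dx = 4/3;  ∫_0^1 -12*x dx = -6;  ∫_0^1 9 dx = 9.
  Sum: 4/3 − 6 + 9 = 13/3.
Adding: ||u||_{H^1}^2 = 37/10 + 13/3 = 241/30.


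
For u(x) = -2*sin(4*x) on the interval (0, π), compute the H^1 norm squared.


||u||_{H^1(0,π)}^2 = 34*π

u'(x) = -8*cos(4*x).
Expand u² and (u')² and integrate term by term on (0, π), using: for integers n ≥ 1, ∫_0^π sin²(nx) dx = ∫_0^π cos²(nx) dx = π/2; for n ≠ n', ∫_0^π sin(nx)sin(n'x) dx = ∫_0^π cos(nx)cos(n'x) dx = 0; and by product-to-sum, ∫_0^π sin(nx)cos(n'x) dx = ½∫_0^π [sin((n+n')x) + sin((n−n')x)] dx, which is 0 when n+n' is even and 2n/(n²−n'²) when n+n' is odd (it need not vanish on (0, π)).
  u² squared terms: (-2)²·∫sin(4x)² dx = 4·π/2 = 2*π.
  So ∫_0^π u² dx = 2*π.
  (u')² squared terms: (-8)²·∫cos(4x)² dx = 64·π/2 = 32*π.
  So ∫_0^π (u')² dx = 32*π.
||u||_{H^1}^2 = (2*π) + (32*π) = 34*π.


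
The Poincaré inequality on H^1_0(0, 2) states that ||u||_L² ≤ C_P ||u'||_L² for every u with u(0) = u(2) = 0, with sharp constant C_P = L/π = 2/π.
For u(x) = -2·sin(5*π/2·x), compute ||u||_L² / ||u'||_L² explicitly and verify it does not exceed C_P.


||u||_L² / ||u'||_L² = 2/(5*π) < C_P = 2/π.

u(x) = -2·sin(5*π/2·x), so u'(x) = -5*π*cos(5*π*x/2).
Writing u(x) = A·sin(kπx/L) with A = -2 and k = 5, use ∫_0^L sin²(kπx/L) dx = L/2 and ∫_0^L cos²(kπx/L) dx = L/2.
u² = 4·sin²(5*π/2·x) and (u')² = 25*π^2·cos²(5*π/2·x), and each of sin², cos² integrates to L/2 = 1 over (0, 2).
∫_0^2 u² dx = 4, so ||u||_L² = 2.
∫_0^2 (u')² dx = 25*π^2, so ||u'||_L² = 5*π.
Ratio ||u||_L² / ||u'||_L² = 2/(5*π).
Sharp Poincaré constant on H^1_0(0, 2) is C_P = L/π = 2/π, achieved by sin(π/2·x).
This is the k = 5 harmonic; the ratio L/(kπ) is strictly less than C_P = L/π, consistent with the sharp inequality ||u||_L² ≤ C_P ||u'||_L².


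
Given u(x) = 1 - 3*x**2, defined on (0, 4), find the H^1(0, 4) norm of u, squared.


||u||_{H^1}^2 = 12436/5

The H^1 norm (squared) on an interval (0, L) is
  ||u||_{H^1}^2 = ∫_0^L u(x)^2 dx + ∫_0^L u'(x)^2 dx.
Compute u'(x) = -6*x.
Then u(x)^2 = 9*x**4 - 6*x**2 + 1 and u'(x)^2 = 36*x**2.
Integrate each monomial from 0 to 4 using ∫_0^4 c·x^n dx = c·4^(n+1)/(n+1):
  ∫_0^4 u(x)^2 dx = ∫_0^4 (9*x^4 - 6*x^2 + 1) dx. Term by term:
    ∫_0^4 9*x^4 dx = 9216/5;  ∫_0^4 -6*x^2 dx = -128;  ∫_0^4 1 dx = 4.
  Sum: 9216/5 − 128 + 4 = 8596/5.
  ∫_0^4 u'(x)^2 dx = ∫_0^4 (36*x^2) dx. Term by term:
    ∫_0^4 36*x^2 dx = 768.
Adding: ||u||_{H^1}^2 = 8596/5 + 768 = 12436/5.


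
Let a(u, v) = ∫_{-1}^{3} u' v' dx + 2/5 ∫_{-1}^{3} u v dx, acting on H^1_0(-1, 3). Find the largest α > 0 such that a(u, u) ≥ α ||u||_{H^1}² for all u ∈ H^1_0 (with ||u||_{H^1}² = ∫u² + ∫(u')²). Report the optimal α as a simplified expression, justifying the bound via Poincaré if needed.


α = (32/5 + π^2)/(π^2 + 16)

Coercivity of a(·,·) on H^1_0(-1, 3) means a(u, u) ≥ α ||u||_{H^1}² for every u ∈ H^1_0.
The interval has length L = 4, and Poincaré/coercivity depend only on L. Here a(u, u) = ∫(u')² + (2/5)·∫u².
Here 0 < c = 2/5 < 1. The condition a(u,u) ≥ α||u||_{H^1}² reads (1−α)∫(u')² ≥ (α−c)∫u². Any admissible α is ≤ 1 (rapidly oscillating u have ∫u²/∫(u')² → 0), and α = 1 would force 0 ≥ (1−c)∫u², impossible since c < 1; so 1−α > 0. By the sharp Poincaré inequality on H^1_0 of an interval of length L, ∫(u')² ≥ (π/L)²∫u² with equality for the first sine mode sin(π(x−x₀)/L) (x₀ the left endpoint), so the inequality holds for all u iff (1−α)(π/L)² ≥ α − c, i.e. α ≤ ((π/L)² + c)/((π/L)² + 1) = (1 + c(L/π)²)/(1 + (L/π)²). With (π/L)² = π^2/16 and c = 2/5, the largest admissible constant is α = ((π/L)² + c)/((π/L)² + 1).
Simplifying, α = (32/5 + π^2)/(π^2 + 16).


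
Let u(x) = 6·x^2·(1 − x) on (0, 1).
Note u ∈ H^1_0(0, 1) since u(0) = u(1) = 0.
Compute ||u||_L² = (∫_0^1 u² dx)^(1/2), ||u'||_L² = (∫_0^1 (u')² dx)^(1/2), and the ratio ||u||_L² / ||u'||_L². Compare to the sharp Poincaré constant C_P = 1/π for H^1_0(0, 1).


||u||_L² / ||u'||_L² = sqrt(14)/14 < C_P = 1/π.

u(x) = 6·x^2·(1 − x), so u'(x) = 6*x*(2 - 3*x).
u(x) = 6·x^2·(1 − x) vanishes at x = 0 and x = 1, so u ∈ H^1_0(0, 1). Differentiate via the product rule and integrate the resulting polynomials term by term.
  ∫_0^1 u² dx = ∫_0^1 (36*x^6 - 72*x^5 + 36*x^4) dx. Term by term:
    ∫_0^1 36*x^6 dx = 36/7;  ∫_0^1 -72*x^5 dx = -12;  ∫_0^1 36*x^4 dx = 36/5.
  Sum: 36/7 − 12 + 36/5 = 12/35.
  ∫_0^1 (u')² dx = ∫_0^1 (324*x^4 - 432*x^3 + 144*x^2) dx. Term by term:
    ∫_0^1 324*x^4 dx = 324/5;  ∫_0^1 -432*x^3 dx = -108;  ∫_0^1 144*x^2 dx = 48.
  Sum: 324/5 − 108 + 48 = 24/5.
∫_0^1 u² dx = 12/35, so ||u||_L² = 2*sqrt(105)/35.
∫_0^1 (u')² dx = 24/5, so ||u'||_L² = 2*sqrt(30)/5.
Ratio ||u||_L² / ||u'||_L² = sqrt(14)/14.
Sharp Poincaré constant on H^1_0(0, 1) is C_P = L/π = 1/π, achieved by sin(π·x).
A polynomial bump cannot attain the sharp Poincaré constant (only the first sine eigenfunction does), so the ratio is strictly less than C_P, consistent with ||u||_L² ≤ C_P ||u'||_L².


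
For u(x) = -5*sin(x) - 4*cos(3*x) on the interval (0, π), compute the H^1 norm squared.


||u||_{H^1(0,π)}^2 = 105*π

u'(x) = 12*sin(3*x) - 5*cos(x).
Expand u² and (u')² and integrate term by term on (0, π), using: for integers n ≥ 1, ∫_0^π sin²(nx) dx = ∫_0^π cos²(nx) dx = π/2; for n ≠ n', ∫_0^π sin(nx)sin(n'x) dx = ∫_0^π cos(nx)cos(n'x) dx = 0; and by product-to-sum, ∫_0^π sin(nx)cos(n'x) dx = ½∫_0^π [sin((n+n')x) + sin((n−n')x)] dx, which is 0 when n+n' is even and 2n/(n²−n'²) when n+n' is odd (it need not vanish on (0, π)).
  u² squared terms: (-5)²·∫sin(x)² dx = 25·π/2 = 25*π/2;  (-4)²·∫cos(3x)² dx = 16·π/2 = 8*π.
  u² cross terms: 2·(-5)·(-4)·∫sin(x)·cos(3x) dx = 40·(0) = 0.
  So ∫_0^π u² dx = 25*π/2 + 8*π + 0 = 41*π/2.
  (u')² squared terms: (-5)²·∫cos(x)² dx = 25·π/2 = 25*π/2;  (12)²·∫sin(3x)² dx = 144·π/2 = 72*π.
  (u')² cross terms: 2·(-5)·(12)·∫cos(x)·sin(3x) dx = -120·(0) = 0.
  So ∫_0^π (u')² dx = 25*π/2 + 72*π + 0 = 169*π/2.
||u||_{H^1}^2 = (41*π/2) + (169*π/2) = 105*π.
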